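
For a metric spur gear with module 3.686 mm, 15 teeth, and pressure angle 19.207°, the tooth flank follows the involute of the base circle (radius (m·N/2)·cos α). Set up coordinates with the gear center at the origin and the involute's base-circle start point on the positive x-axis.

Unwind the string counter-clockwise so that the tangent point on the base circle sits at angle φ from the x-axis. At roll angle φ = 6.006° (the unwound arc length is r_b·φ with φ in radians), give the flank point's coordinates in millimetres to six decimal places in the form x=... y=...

x=26.249210 y=0.010012

pitch radius r_p = m·N/2 = 3.686·15/2 = 27.645000
base radius r_b = r_p·cos α = 27.645000·cos 19.207° = 26.106174
roll angle φ = 6.006° = 0.10482447 rad
x = r_b·(cos φ + φ·sin φ) = 26.106174·(0.99451094 + 0.10482447·0.10463261) = 26.249210
y = r_b·(sin φ − φ·cos φ) = 26.106174·(0.10463261 − 0.10482447·0.99451094) = 0.010012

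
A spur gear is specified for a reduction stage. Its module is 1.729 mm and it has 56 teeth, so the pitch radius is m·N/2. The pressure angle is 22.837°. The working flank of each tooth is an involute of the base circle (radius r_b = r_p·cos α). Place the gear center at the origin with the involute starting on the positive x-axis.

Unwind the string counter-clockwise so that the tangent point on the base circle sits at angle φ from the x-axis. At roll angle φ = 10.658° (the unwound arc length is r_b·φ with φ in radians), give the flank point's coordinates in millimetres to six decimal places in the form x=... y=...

pitch radius r_p = m·N/2 = 1.729·56/2 = 48.412000
base radius r_b = r_p·cos α = 48.412000·cos 22.837° = 44.617115
roll angle φ = 10.658° = 0.18601719 rad
x = r_b·(cos φ + φ·sin φ) = 44.617115·(0.98274863 + 0.18601719·0.18494627) = 45.382379
y = r_b·(sin φ − φ·cos φ) = 44.617115·(0.18494627 − 0.18601719·0.98274863) = 0.095397

x=45.382379 y=0.095397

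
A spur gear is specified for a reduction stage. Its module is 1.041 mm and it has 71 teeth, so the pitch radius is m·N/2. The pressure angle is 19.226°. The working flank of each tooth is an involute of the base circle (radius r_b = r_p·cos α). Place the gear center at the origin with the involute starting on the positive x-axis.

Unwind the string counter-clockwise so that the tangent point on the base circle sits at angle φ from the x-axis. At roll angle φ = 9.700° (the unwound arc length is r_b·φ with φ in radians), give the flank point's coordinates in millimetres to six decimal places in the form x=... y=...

pitch radius r_p = m·N/2 = 1.041·71/2 = 36.955500
base radius r_b = r_p·cos α = 36.955500·cos 19.226° = 34.894382
roll angle φ = 9.700° = 0.16929694 rad
x = r_b·(cos φ + φ·sin φ) = 34.894382·(0.98570347 + 0.16929694·0.16848938) = 35.390867
y = r_b·(sin φ − φ·cos φ) = 34.894382·(0.16848938 − 0.16929694·0.98570347) = 0.056278

x=35.390867 y=0.056278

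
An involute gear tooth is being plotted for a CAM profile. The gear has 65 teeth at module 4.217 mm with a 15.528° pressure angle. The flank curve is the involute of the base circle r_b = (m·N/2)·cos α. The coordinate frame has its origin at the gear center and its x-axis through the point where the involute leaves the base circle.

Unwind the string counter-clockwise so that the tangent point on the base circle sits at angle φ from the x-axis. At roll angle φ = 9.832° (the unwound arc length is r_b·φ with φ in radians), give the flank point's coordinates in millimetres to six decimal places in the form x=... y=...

pitch radius r_p = m·N/2 = 4.217·65/2 = 137.052500
base radius r_b = r_p·cos α = 137.052500·cos 15.528° = 132.050048
roll angle φ = 9.832° = 0.17160077 rad
x = r_b·(cos φ + φ·sin φ) = 132.050048·(0.98531268 + 0.17160077·0.17075983) = 133.979986
y = r_b·(sin φ − φ·cos φ) = 132.050048·(0.17075983 − 0.17160077·0.98531268) = 0.221766

x=133.979986 y=0.221766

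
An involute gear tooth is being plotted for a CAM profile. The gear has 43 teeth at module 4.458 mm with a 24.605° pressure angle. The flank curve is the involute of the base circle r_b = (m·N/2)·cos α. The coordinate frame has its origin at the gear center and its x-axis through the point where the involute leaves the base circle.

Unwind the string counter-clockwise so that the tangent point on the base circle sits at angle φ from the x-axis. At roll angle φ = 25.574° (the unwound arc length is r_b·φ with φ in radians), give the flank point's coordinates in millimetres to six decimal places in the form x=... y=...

x=95.397270 y=2.532022

pitch radius r_p = m·N/2 = 4.458·43/2 = 95.847000
base radius r_b = r_p·cos α = 95.847000·cos 24.605° = 87.144071
roll angle φ = 25.574° = 0.44635050 rad
x = r_b·(cos φ + φ·sin φ) = 87.144071·(0.90202851 + 0.44635050·0.43167647) = 95.397270
y = r_b·(sin φ − φ·cos φ) = 87.144071·(0.43167647 − 0.44635050·0.90202851) = 2.532022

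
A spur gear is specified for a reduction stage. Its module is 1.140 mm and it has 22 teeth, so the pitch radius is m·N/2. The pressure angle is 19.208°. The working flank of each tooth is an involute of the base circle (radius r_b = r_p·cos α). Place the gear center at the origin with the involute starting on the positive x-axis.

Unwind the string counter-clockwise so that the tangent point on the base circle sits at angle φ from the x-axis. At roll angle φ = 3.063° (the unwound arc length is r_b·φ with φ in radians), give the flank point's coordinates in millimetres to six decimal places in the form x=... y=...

pitch radius r_p = m·N/2 = 1.140·22/2 = 12.540000
base radius r_b = r_p·cos α = 12.540000·cos 19.208° = 11.841904
roll angle φ = 3.063° = 0.05345943 rad
x = r_b·(cos φ + φ·sin φ) = 11.841904·(0.99857138 + 0.05345943·0.05343397) = 11.858813
y = r_b·(sin φ − φ·cos φ) = 11.841904·(0.05343397 − 0.05345943·0.99857138) = 0.000603

x=11.858813 y=0.000603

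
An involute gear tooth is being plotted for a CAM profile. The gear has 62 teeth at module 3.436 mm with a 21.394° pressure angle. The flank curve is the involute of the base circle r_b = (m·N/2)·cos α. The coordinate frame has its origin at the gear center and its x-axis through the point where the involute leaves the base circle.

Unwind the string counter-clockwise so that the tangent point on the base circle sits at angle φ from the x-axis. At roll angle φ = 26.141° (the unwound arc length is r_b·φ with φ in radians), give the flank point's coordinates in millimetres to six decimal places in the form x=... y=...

x=108.967739 y=3.074811

pitch radius r_p = m·N/2 = 3.436·62/2 = 106.516000
base radius r_b = r_p·cos α = 106.516000·cos 21.394° = 99.176411
roll angle φ = 26.141° = 0.45624652 rad
x = r_b·(cos φ + φ·sin φ) = 99.176411·(0.89771253 + 0.45624652·0.44058167) = 108.967739
y = r_b·(sin φ − φ·cos φ) = 99.176411·(0.44058167 − 0.45624652·0.89771253) = 3.074811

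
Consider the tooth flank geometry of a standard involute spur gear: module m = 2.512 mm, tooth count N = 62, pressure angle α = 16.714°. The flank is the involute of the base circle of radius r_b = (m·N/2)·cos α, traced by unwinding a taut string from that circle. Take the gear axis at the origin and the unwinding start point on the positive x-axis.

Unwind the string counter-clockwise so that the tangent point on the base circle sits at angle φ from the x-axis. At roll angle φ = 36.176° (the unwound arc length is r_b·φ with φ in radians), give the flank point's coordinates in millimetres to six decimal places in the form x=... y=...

x=87.999167 y=6.011653

pitch radius r_p = m·N/2 = 2.512·62/2 = 77.872000
base radius r_b = r_p·cos α = 77.872000·cos 16.714° = 74.582083
roll angle φ = 36.176° = 0.63139031 rad
x = r_b·(cos φ + φ·sin φ) = 74.582083·(0.80720763 + 0.63139031·0.59026760) = 87.999167
y = r_b·(sin φ − φ·cos φ) = 74.582083·(0.59026760 − 0.63139031·0.80720763) = 6.011653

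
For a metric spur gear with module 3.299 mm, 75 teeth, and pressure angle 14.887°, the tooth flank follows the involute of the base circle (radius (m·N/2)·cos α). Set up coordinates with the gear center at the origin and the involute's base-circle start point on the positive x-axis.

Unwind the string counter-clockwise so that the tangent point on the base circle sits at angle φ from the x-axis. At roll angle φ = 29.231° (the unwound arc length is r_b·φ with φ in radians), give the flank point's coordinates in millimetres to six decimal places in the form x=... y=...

pitch radius r_p = m·N/2 = 3.299·75/2 = 123.712500
base radius r_b = r_p·cos α = 123.712500·cos 14.887° = 119.560015
roll angle φ = 29.231° = 0.51017719 rad
x = r_b·(cos φ + φ·sin φ) = 119.560015·(0.87265799 + 0.51017719·0.48833188) = 134.121682
y = r_b·(sin φ − φ·cos φ) = 119.560015·(0.48833188 − 0.51017719·0.87265799) = 5.155629

x=134.121682 y=5.155629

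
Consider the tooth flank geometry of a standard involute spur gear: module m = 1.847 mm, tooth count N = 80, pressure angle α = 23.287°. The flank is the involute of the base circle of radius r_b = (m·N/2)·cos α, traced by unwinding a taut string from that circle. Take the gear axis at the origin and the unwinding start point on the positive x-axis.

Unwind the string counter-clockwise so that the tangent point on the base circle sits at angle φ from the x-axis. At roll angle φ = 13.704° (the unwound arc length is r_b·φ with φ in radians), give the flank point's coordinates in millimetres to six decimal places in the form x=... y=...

pitch radius r_p = m·N/2 = 1.847·80/2 = 73.880000
base radius r_b = r_p·cos α = 73.880000·cos 23.287° = 67.861447
roll angle φ = 13.704° = 0.23917992 rad
x = r_b·(cos φ + φ·sin φ) = 67.861447·(0.97153258 + 0.23917992·0.23690597) = 69.774851
y = r_b·(sin φ − φ·cos φ) = 67.861447·(0.23690597 − 0.23917992·0.97153258) = 0.307744

x=69.774851 y=0.307744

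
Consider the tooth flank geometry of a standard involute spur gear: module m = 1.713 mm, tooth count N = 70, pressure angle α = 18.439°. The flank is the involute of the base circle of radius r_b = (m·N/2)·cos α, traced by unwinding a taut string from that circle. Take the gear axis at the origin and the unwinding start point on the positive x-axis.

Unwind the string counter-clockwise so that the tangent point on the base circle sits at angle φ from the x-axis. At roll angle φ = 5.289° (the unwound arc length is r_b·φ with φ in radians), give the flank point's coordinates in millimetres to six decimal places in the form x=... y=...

x=57.118781 y=0.014900

pitch radius r_p = m·N/2 = 1.713·70/2 = 59.955000
base radius r_b = r_p·cos α = 59.955000·cos 18.439° = 56.876966
roll angle φ = 5.289° = 0.09231046 rad
x = r_b·(cos φ + φ·sin φ) = 56.876966·(0.99574241 + 0.09231046·0.09217942) = 57.118781
y = r_b·(sin φ − φ·cos φ) = 56.876966·(0.09217942 − 0.09231046·0.99574241) = 0.014900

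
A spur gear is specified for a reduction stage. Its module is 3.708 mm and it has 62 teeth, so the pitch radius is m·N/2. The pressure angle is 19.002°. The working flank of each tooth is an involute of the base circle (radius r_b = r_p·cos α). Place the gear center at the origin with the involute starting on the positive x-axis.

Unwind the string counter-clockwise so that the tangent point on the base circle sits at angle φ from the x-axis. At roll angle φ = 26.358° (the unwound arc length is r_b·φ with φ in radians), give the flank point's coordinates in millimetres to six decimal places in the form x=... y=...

pitch radius r_p = m·N/2 = 3.708·62/2 = 114.948000
base radius r_b = r_p·cos α = 114.948000·cos 19.002° = 108.684163
roll angle φ = 26.358° = 0.46003388 rad
x = r_b·(cos φ + φ·sin φ) = 108.684163·(0.89603745 + 0.46003388·0.44397847) = 119.583293
y = r_b·(sin φ − φ·cos φ) = 108.684163·(0.44397847 − 0.46003388·0.89603745) = 3.452991

x=119.583293 y=3.452991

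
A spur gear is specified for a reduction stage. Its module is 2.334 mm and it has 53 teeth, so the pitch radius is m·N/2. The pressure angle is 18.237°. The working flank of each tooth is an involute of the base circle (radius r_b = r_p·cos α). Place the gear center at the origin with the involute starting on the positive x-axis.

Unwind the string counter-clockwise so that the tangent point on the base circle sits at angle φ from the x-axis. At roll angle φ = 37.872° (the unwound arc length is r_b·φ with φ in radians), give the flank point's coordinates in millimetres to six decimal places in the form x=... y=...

pitch radius r_p = m·N/2 = 2.334·53/2 = 61.851000
base radius r_b = r_p·cos α = 61.851000·cos 18.237° = 58.744234
roll angle φ = 37.872° = 0.66099109 rad
x = r_b·(cos φ + φ·sin φ) = 58.744234·(0.78938419 + 0.66099109·0.61389951) = 70.209128
y = r_b·(sin φ − φ·cos φ) = 58.744234·(0.61389951 − 0.66099109·0.78938419) = 5.411730

x=70.209128 y=5.411730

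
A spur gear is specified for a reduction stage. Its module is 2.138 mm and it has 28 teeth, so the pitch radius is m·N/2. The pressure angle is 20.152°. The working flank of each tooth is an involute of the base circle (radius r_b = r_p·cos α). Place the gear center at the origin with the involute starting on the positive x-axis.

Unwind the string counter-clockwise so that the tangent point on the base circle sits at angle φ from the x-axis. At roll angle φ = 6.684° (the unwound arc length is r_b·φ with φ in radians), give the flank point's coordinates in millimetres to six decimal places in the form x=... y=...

x=28.290176 y=0.014850

pitch radius r_p = m·N/2 = 2.138·28/2 = 29.932000
base radius r_b = r_p·cos α = 29.932000·cos 20.152° = 28.099622
roll angle φ = 6.684° = 0.11665781 rad
x = r_b·(cos φ + φ·sin φ) = 28.099622·(0.99320319 + 0.11665781·0.11639339) = 28.290176
y = r_b·(sin φ − φ·cos φ) = 28.099622·(0.11639339 − 0.11665781·0.99320319) = 0.014850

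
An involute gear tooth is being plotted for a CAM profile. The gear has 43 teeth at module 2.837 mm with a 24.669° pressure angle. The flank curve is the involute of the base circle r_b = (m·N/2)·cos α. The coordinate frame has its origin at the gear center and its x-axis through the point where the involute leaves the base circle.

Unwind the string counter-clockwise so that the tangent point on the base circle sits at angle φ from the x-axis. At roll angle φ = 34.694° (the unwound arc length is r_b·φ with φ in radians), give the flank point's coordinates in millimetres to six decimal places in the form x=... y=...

x=64.677759 y=3.953670

pitch radius r_p = m·N/2 = 2.837·43/2 = 60.995500
base radius r_b = r_p·cos α = 60.995500·cos 24.669° = 55.428693
roll angle φ = 34.694° = 0.60552453 rad
x = r_b·(cos φ + φ·sin φ) = 55.428693·(0.82220365 + 0.60552453·0.56919343) = 64.677759
y = r_b·(sin φ − φ·cos φ) = 55.428693·(0.56919343 − 0.60552453·0.82220365) = 3.953670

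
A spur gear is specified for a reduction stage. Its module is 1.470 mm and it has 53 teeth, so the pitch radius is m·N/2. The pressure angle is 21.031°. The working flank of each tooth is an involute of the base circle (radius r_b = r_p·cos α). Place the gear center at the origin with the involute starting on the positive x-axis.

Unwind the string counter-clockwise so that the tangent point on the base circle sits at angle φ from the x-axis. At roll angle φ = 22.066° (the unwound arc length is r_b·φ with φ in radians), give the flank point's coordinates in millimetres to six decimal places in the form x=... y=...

pitch radius r_p = m·N/2 = 1.470·53/2 = 38.955000
base radius r_b = r_p·cos α = 38.955000·cos 21.031° = 36.360067
roll angle φ = 22.066° = 0.38512435 rad
x = r_b·(cos φ + φ·sin φ) = 36.360067·(0.92675172 + 0.38512435·0.37567438) = 38.957378
y = r_b·(sin φ − φ·cos φ) = 36.360067·(0.37567438 − 0.38512435·0.92675172) = 0.682105

x=38.957378 y=0.682105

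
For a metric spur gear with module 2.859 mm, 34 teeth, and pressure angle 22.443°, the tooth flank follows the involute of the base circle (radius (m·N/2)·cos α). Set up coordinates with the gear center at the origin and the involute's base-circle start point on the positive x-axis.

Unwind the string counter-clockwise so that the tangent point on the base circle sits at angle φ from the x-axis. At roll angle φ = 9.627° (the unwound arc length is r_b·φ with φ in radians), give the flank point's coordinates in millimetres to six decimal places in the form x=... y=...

x=45.551439 y=0.070830

pitch radius r_p = m·N/2 = 2.859·34/2 = 48.603000
base radius r_b = r_p·cos α = 48.603000·cos 22.443° = 44.921798
roll angle φ = 9.627° = 0.16802285 rad
x = r_b·(cos φ + φ·sin φ) = 44.921798·(0.98591734 + 0.16802285·0.16723337) = 45.551439
y = r_b·(sin φ − φ·cos φ) = 44.921798·(0.16723337 − 0.16802285·0.98591734) = 0.070830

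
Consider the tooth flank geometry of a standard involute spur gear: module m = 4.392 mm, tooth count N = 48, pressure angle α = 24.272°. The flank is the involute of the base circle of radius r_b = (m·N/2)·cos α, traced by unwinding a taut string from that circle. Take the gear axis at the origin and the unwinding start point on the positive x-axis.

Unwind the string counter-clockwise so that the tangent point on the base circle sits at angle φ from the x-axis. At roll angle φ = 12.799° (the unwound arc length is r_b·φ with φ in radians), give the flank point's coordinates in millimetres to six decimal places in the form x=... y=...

pitch radius r_p = m·N/2 = 4.392·48/2 = 105.408000
base radius r_b = r_p·cos α = 105.408000·cos 24.272° = 96.090383
roll angle φ = 12.799° = 0.22338469 rad
x = r_b·(cos φ + φ·sin φ) = 96.090383·(0.97515322 + 0.22338469·0.22153148) = 98.458046
y = r_b·(sin φ − φ·cos φ) = 96.090383·(0.22153148 − 0.22338469·0.97515322) = 0.355263

x=98.458046 y=0.355263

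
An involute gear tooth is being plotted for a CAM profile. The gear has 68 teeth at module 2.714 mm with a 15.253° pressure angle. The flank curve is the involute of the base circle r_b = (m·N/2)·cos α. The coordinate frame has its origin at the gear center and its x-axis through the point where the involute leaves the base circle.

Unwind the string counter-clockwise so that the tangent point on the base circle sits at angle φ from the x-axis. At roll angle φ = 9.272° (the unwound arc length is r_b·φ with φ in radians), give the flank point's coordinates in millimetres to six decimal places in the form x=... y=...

pitch radius r_p = m·N/2 = 2.714·68/2 = 92.276000
base radius r_b = r_p·cos α = 92.276000·cos 15.253° = 89.025444
roll angle φ = 9.272° = 0.16182693 rad
x = r_b·(cos φ + φ·sin φ) = 89.025444·(0.98693457 + 0.16182693·0.16112153) = 90.183521
y = r_b·(sin φ − φ·cos φ) = 89.025444·(0.16112153 − 0.16182693·0.98693457) = 0.125432

x=90.183521 y=0.125432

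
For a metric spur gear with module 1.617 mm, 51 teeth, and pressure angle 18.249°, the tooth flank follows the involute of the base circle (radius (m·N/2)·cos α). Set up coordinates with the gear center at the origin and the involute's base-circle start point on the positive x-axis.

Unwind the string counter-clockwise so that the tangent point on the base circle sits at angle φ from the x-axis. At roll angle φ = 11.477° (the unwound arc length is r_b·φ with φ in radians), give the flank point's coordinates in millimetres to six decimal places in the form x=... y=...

x=39.937415 y=0.104494

pitch radius r_p = m·N/2 = 1.617·51/2 = 41.233500
base radius r_b = r_p·cos α = 41.233500·cos 18.249° = 39.159644
roll angle φ = 11.477° = 0.20031144 rad
x = r_b·(cos φ + φ·sin φ) = 39.159644·(0.98000466 + 0.20031144·0.19897455) = 39.937415
y = r_b·(sin φ − φ·cos φ) = 39.159644·(0.19897455 − 0.20031144·0.98000466) = 0.104494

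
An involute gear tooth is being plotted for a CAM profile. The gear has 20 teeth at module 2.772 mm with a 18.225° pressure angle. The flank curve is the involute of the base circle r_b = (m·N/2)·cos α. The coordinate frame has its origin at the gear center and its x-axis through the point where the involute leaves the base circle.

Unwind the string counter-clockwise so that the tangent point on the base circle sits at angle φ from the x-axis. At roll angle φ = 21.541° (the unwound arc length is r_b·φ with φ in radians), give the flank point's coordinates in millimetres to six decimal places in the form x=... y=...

pitch radius r_p = m·N/2 = 2.772·20/2 = 27.720000
base radius r_b = r_p·cos α = 27.720000·cos 18.225° = 26.329445
roll angle φ = 21.541° = 0.37596137 rad
x = r_b·(cos φ + φ·sin φ) = 26.329445·(0.93015507 + 0.37596137·0.36716693) = 28.124999
y = r_b·(sin φ − φ·cos φ) = 26.329445·(0.36716693 − 0.37596137·0.93015507) = 0.459832

x=28.124999 y=0.459832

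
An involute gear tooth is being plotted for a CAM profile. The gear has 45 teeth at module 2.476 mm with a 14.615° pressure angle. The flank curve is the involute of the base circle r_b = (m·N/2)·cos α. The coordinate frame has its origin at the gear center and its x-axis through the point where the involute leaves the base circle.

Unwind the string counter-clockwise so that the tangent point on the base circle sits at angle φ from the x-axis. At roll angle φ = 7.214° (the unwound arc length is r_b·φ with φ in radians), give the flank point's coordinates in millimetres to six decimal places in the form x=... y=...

x=54.333000 y=0.035810

pitch radius r_p = m·N/2 = 2.476·45/2 = 55.710000
base radius r_b = r_p·cos α = 55.710000·cos 14.615° = 53.907400
roll angle φ = 7.214° = 0.12590805 rad
x = r_b·(cos φ + φ·sin φ) = 53.907400·(0.99208405 + 0.12590805·0.12557565) = 54.333000
y = r_b·(sin φ − φ·cos φ) = 53.907400·(0.12557565 − 0.12590805·0.99208405) = 0.035810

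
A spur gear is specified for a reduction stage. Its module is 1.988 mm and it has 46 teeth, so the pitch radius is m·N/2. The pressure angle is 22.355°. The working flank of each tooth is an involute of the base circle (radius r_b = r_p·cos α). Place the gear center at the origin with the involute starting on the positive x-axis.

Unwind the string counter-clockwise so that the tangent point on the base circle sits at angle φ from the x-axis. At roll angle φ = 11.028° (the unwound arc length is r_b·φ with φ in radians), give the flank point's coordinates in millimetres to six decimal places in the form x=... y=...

x=43.063681 y=0.100139

pitch radius r_p = m·N/2 = 1.988·46/2 = 45.724000
base radius r_b = r_p·cos α = 45.724000·cos 22.355° = 42.287615
roll angle φ = 11.028° = 0.19247491 rad
x = r_b·(cos φ + φ·sin φ) = 42.287615·(0.98153382 + 0.19247491·0.19128869) = 43.063681
y = r_b·(sin φ − φ·cos φ) = 42.287615·(0.19128869 − 0.19247491·0.98153382) = 0.100139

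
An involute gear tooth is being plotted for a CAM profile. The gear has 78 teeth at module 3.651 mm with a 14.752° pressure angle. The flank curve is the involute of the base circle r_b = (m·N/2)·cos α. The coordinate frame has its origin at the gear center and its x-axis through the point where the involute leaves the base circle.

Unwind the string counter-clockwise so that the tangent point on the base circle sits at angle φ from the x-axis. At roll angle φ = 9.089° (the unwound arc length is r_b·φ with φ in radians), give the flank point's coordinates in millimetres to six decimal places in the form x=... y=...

x=139.417067 y=0.182762

pitch radius r_p = m·N/2 = 3.651·78/2 = 142.389000
base radius r_b = r_p·cos α = 142.389000·cos 14.752° = 137.695439
roll angle φ = 9.089° = 0.15863298 rad
x = r_b·(cos φ + φ·sin φ) = 137.695439·(0.98744415 + 0.15863298·0.15796849) = 139.417067
y = r_b·(sin φ − φ·cos φ) = 137.695439·(0.15796849 − 0.15863298·0.98744415) = 0.182762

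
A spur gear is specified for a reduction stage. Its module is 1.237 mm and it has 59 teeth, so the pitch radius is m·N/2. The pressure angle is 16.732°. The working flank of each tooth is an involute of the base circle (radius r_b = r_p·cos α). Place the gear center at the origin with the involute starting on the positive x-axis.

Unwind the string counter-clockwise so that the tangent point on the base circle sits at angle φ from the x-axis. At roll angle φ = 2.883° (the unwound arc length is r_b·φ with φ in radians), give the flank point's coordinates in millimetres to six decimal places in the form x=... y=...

x=34.990730 y=0.001484

pitch radius r_p = m·N/2 = 1.237·59/2 = 36.491500
base radius r_b = r_p·cos α = 36.491500·cos 16.732° = 34.946518
roll angle φ = 2.883° = 0.05031784 rad
x = r_b·(cos φ + φ·sin φ) = 34.946518·(0.99873432 + 0.05031784·0.05029661) = 34.990730
y = r_b·(sin φ − φ·cos φ) = 34.946518·(0.05029661 − 0.05031784·0.99873432) = 0.001484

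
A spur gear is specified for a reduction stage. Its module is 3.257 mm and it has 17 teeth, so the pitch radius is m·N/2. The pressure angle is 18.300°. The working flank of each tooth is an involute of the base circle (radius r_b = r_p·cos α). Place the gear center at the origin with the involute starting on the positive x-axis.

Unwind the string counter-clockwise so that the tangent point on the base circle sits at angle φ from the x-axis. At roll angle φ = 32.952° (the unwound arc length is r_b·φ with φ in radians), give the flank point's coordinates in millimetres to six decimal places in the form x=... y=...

x=30.278428 y=1.612205

pitch radius r_p = m·N/2 = 3.257·17/2 = 27.684500
base radius r_b = r_p·cos α = 27.684500·cos 18.300° = 26.284370
roll angle φ = 32.952° = 0.57512090 rad
x = r_b·(cos φ + φ·sin φ) = 26.284370·(0.83912655 + 0.57512090·0.54393624) = 30.278428
y = r_b·(sin φ − φ·cos φ) = 26.284370·(0.54393624 − 0.57512090·0.83912655) = 1.612205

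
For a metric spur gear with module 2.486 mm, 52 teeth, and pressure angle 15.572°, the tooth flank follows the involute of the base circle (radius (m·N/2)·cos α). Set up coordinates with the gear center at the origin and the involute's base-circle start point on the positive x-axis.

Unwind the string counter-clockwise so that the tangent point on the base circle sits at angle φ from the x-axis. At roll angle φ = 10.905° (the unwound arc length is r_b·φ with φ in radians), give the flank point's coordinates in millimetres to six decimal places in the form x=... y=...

x=63.381011 y=0.142576

pitch radius r_p = m·N/2 = 2.486·52/2 = 64.636000
base radius r_b = r_p·cos α = 64.636000·cos 15.572° = 62.263463
roll angle φ = 10.905° = 0.19032815 rad
x = r_b·(cos φ + φ·sin φ) = 62.263463·(0.98194221 + 0.19032815·0.18918113) = 63.381011
y = r_b·(sin φ − φ·cos φ) = 62.263463·(0.18918113 − 0.19032815·0.98194221) = 0.142576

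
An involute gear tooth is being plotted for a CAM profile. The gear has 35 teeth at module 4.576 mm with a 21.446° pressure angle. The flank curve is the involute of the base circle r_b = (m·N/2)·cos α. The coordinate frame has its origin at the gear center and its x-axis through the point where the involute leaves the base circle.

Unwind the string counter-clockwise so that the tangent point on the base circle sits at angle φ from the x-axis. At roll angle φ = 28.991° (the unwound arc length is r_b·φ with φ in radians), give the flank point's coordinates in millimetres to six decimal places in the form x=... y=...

pitch radius r_p = m·N/2 = 4.576·35/2 = 80.080000
base radius r_b = r_p·cos α = 80.080000·cos 21.446° = 74.535467
roll angle φ = 28.991° = 0.50598840 rad
x = r_b·(cos φ + φ·sin φ) = 74.535467·(0.87469585 + 0.50598840·0.48467223) = 83.474832
y = r_b·(sin φ − φ·cos φ) = 74.535467·(0.48467223 − 0.50598840·0.87469585) = 3.136920

x=83.474832 y=3.136920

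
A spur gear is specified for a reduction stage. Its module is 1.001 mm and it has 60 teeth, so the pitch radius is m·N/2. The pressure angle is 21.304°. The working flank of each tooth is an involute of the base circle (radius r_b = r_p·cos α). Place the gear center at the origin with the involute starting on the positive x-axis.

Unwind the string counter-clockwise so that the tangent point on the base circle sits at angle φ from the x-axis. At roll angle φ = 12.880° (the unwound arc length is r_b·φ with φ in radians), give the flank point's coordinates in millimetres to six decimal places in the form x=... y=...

pitch radius r_p = m·N/2 = 1.001·60/2 = 30.030000
base radius r_b = r_p·cos α = 30.030000·cos 21.304° = 27.977926
roll angle φ = 12.880° = 0.22479841 rad
x = r_b·(cos φ + φ·sin φ) = 27.977926·(0.97483906 + 0.22479841·0.22290985) = 28.675943
y = r_b·(sin φ − φ·cos φ) = 27.977926·(0.22290985 − 0.22479841·0.97483906) = 0.105409

x=28.675943 y=0.105409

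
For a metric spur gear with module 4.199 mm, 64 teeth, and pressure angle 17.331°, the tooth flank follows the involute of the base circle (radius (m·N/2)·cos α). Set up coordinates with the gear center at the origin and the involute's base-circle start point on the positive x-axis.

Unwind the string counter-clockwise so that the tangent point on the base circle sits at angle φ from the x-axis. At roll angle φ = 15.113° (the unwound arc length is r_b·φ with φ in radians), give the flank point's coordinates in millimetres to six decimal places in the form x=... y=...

x=132.652488 y=0.779212

pitch radius r_p = m·N/2 = 4.199·64/2 = 134.368000
base radius r_b = r_p·cos α = 134.368000·cos 17.331° = 128.267661
roll angle φ = 15.113° = 0.26377161 rad
x = r_b·(cos φ + φ·sin φ) = 128.267661·(0.96541350 + 0.26377161·0.26072356) = 132.652488
y = r_b·(sin φ − φ·cos φ) = 128.267661·(0.26072356 − 0.26377161·0.96541350) = 0.779212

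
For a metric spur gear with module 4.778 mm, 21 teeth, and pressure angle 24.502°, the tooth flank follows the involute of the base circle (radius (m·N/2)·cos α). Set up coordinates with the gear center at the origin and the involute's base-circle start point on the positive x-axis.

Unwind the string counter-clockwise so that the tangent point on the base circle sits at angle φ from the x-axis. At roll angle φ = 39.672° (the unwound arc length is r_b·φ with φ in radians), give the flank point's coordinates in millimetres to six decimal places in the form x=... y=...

x=55.317223 y=4.813363

pitch radius r_p = m·N/2 = 4.778·21/2 = 50.169000
base radius r_b = r_p·cos α = 50.169000·cos 24.502° = 45.651121
roll angle φ = 39.672° = 0.69240702 rad
x = r_b·(cos φ + φ·sin φ) = 45.651121·(0.76971162 + 0.69240702·0.63839174) = 55.317223
y = r_b·(sin φ − φ·cos φ) = 45.651121·(0.63839174 − 0.69240702·0.76971162) = 4.813363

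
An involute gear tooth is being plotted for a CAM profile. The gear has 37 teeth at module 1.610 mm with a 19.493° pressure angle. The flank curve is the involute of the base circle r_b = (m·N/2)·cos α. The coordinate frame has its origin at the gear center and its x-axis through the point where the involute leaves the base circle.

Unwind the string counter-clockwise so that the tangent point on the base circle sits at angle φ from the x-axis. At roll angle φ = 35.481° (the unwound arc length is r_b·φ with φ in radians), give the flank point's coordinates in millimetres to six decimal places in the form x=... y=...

x=32.956226 y=2.138526

pitch radius r_p = m·N/2 = 1.610·37/2 = 29.785000
base radius r_b = r_p·cos α = 29.785000·cos 19.493° = 28.077791
roll angle φ = 35.481° = 0.61926027 rad
x = r_b·(cos φ + φ·sin φ) = 28.077791·(0.81430804 + 0.61926027·0.58043295) = 32.956226
y = r_b·(sin φ − φ·cos φ) = 28.077791·(0.58043295 − 0.61926027·0.81430804) = 2.138526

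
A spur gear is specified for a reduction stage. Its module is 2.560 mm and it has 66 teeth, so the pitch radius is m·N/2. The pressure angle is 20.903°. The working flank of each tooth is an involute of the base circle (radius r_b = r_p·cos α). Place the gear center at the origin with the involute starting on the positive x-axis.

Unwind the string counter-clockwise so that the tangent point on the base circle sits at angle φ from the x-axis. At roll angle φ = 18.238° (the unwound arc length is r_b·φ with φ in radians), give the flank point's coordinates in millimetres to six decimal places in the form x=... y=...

pitch radius r_p = m·N/2 = 2.560·66/2 = 84.480000
base radius r_b = r_p·cos α = 84.480000·cos 20.903° = 78.920016
roll angle φ = 18.238° = 0.31831315 rad
x = r_b·(cos φ + φ·sin φ) = 78.920016·(0.94976469 + 0.31831315·0.31296490) = 82.817523
y = r_b·(sin φ − φ·cos φ) = 78.920016·(0.31296490 − 0.31831315·0.94976469) = 0.839891

x=82.817523 y=0.839891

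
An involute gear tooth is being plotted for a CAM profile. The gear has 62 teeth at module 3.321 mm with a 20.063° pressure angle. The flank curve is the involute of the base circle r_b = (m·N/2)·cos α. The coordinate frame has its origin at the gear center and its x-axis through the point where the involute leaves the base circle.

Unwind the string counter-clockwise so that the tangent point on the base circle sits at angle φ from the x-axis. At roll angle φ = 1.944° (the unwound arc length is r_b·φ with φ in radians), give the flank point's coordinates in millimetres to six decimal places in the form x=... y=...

x=96.759166 y=0.001259

pitch radius r_p = m·N/2 = 3.321·62/2 = 102.951000
base radius r_b = r_p·cos α = 102.951000·cos 20.063° = 96.703520
roll angle φ = 1.944° = 0.03392920 rad
x = r_b·(cos φ + φ·sin φ) = 96.703520·(0.99942446 + 0.03392920·0.03392269) = 96.759166
y = r_b·(sin φ − φ·cos φ) = 96.703520·(0.03392269 − 0.03392920·0.99942446) = 0.001259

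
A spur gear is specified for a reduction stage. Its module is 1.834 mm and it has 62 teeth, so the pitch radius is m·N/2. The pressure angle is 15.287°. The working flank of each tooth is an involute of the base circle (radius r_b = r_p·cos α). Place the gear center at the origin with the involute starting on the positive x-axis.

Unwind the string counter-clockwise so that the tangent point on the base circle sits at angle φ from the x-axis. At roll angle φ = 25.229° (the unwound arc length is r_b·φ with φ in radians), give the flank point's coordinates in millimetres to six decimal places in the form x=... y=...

pitch radius r_p = m·N/2 = 1.834·62/2 = 56.854000
base radius r_b = r_p·cos α = 56.854000·cos 15.287° = 54.842350
roll angle φ = 25.229° = 0.44032912 rad
x = r_b·(cos φ + φ·sin φ) = 54.842350·(0.90461143 + 0.44032912·0.42623721) = 59.904084
y = r_b·(sin φ − φ·cos φ) = 54.842350·(0.42623721 − 0.44032912·0.90461143) = 1.530675

x=59.904084 y=1.530675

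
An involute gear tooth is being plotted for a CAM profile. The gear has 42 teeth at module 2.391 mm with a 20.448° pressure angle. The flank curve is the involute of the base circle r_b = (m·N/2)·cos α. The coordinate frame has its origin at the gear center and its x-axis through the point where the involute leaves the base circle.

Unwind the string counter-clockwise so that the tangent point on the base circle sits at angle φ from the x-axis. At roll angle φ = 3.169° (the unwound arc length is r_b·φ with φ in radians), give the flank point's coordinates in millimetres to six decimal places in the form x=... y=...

pitch radius r_p = m·N/2 = 2.391·42/2 = 50.211000
base radius r_b = r_p·cos α = 50.211000·cos 20.448° = 47.047187
roll angle φ = 3.169° = 0.05530948 rad
x = r_b·(cos φ + φ·sin φ) = 47.047187·(0.99847082 + 0.05530948·0.05528129) = 47.119094
y = r_b·(sin φ − φ·cos φ) = 47.047187·(0.05528129 − 0.05530948·0.99847082) = 0.002653

x=47.119094 y=0.002653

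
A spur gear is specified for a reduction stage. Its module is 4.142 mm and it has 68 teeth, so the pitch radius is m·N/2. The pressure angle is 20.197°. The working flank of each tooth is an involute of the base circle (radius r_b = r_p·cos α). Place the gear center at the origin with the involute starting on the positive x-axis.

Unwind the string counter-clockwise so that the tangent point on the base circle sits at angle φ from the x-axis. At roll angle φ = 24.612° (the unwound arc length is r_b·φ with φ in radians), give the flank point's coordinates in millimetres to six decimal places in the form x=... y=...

pitch radius r_p = m·N/2 = 4.142·68/2 = 140.828000
base radius r_b = r_p·cos α = 140.828000·cos 20.197° = 132.168641
roll angle φ = 24.612° = 0.42956044 rad
x = r_b·(cos φ + φ·sin φ) = 132.168641·(0.90914890 + 0.42956044·0.41647121) = 143.805887
y = r_b·(sin φ − φ·cos φ) = 132.168641·(0.41647121 − 0.42956044·0.90914890) = 3.428033

x=143.805887 y=3.428033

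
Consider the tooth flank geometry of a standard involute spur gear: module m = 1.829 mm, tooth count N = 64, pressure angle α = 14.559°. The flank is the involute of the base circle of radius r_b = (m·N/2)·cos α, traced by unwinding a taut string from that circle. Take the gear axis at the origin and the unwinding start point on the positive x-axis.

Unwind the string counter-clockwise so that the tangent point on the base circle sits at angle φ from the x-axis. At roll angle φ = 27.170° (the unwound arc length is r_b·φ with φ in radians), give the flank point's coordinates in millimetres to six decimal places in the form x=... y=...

x=62.664328 y=1.968664

pitch radius r_p = m·N/2 = 1.829·64/2 = 58.528000
base radius r_b = r_p·cos α = 58.528000·cos 14.559° = 56.648625
roll angle φ = 27.170° = 0.47420596 rad
x = r_b·(cos φ + φ·sin φ) = 56.648625·(0.88965559 + 0.47420596·0.45663217) = 62.664328
y = r_b·(sin φ − φ·cos φ) = 56.648625·(0.45663217 − 0.47420596·0.88965559) = 1.968664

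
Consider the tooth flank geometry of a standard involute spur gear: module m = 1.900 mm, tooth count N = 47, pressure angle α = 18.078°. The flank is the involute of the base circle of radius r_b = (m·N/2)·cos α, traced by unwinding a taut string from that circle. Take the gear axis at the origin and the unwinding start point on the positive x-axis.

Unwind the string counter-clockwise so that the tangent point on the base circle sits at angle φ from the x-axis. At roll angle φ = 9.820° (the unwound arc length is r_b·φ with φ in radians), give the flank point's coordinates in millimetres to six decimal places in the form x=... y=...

x=43.064703 y=0.071024

pitch radius r_p = m·N/2 = 1.900·47/2 = 44.650000
base radius r_b = r_p·cos α = 44.650000·cos 18.078° = 42.445851
roll angle φ = 9.820° = 0.17139133 rad
x = r_b·(cos φ + φ·sin φ) = 42.445851·(0.98534842 + 0.17139133·0.17055346) = 43.064703
y = r_b·(sin φ − φ·cos φ) = 42.445851·(0.17055346 − 0.17139133·0.98534842) = 0.071024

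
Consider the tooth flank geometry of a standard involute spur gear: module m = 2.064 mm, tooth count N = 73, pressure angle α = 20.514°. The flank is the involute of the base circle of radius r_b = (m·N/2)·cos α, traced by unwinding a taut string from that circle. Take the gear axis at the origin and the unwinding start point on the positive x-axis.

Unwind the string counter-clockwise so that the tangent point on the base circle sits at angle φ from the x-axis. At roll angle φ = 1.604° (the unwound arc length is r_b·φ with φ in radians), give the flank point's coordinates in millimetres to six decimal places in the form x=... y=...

pitch radius r_p = m·N/2 = 2.064·73/2 = 75.336000
base radius r_b = r_p·cos α = 75.336000·cos 20.514° = 70.558687
roll angle φ = 1.604° = 0.02799508 rad
x = r_b·(cos φ + φ·sin φ) = 70.558687·(0.99960816 + 0.02799508·0.02799142) = 70.586331
y = r_b·(sin φ − φ·cos φ) = 70.558687·(0.02799142 − 0.02799508·0.99960816) = 0.000516

x=70.586331 y=0.000516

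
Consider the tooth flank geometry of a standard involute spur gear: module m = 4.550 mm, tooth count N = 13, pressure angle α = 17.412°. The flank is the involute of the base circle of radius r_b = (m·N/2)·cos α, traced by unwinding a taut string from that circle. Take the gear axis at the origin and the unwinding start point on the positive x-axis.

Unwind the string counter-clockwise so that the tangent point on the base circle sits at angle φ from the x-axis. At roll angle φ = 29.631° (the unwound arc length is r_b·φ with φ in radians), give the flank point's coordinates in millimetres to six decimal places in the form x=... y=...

pitch radius r_p = m·N/2 = 4.550·13/2 = 29.575000
base radius r_b = r_p·cos α = 29.575000·cos 17.412° = 28.219805
roll angle φ = 29.631° = 0.51715851 rad
x = r_b·(cos φ + φ·sin φ) = 28.219805·(0.86922755 + 0.51715851·0.49441224) = 31.744940
y = r_b·(sin φ − φ·cos φ) = 28.219805·(0.49441224 − 0.51715851·0.86922755) = 1.266612

x=31.744940 y=1.266612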